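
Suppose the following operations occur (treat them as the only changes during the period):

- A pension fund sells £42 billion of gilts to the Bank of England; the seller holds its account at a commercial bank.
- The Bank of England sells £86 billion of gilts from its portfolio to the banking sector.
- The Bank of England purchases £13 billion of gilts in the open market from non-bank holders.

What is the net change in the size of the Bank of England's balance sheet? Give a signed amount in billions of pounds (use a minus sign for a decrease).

Bank of England balance sheet:
  Assets:      Securities −£31B
  Liabilities: Bank reserves −£31B
Commercial banking system:
  Assets:      Reserves at CB −£31B, Securities +£86B
  Liabilities: Checkable deposits +£55B
Change in total Bank of England assets = -£31 billion.

-£31 billion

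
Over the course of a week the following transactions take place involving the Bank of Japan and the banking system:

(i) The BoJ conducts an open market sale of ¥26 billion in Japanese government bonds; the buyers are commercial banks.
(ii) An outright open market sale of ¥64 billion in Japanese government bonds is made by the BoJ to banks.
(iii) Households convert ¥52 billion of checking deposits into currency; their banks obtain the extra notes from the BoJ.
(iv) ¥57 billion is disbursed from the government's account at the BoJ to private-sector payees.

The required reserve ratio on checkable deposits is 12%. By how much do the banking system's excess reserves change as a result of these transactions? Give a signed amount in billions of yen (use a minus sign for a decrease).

OMO sale (to banks) ¥26 billion: reserves −¥26B, deposits 0.
OMO sale (to banks) ¥64 billion: reserves −¥64B, deposits 0.
Currency withdrawal ¥52 billion: reserves −¥52B, deposits −¥52B.
Government spending ¥57 billion: reserves +¥57B, deposits +¥57B.
Totals: Δreserves = −¥85B, Δdeposits = +¥5B.
Δrequired reserves = 12% × +¥5B = +¥0.6B.
Δexcess reserves = Δreserves − Δrequired = −¥85B − (+¥0.6B) = -¥85.6 billion.

-¥85.6 billion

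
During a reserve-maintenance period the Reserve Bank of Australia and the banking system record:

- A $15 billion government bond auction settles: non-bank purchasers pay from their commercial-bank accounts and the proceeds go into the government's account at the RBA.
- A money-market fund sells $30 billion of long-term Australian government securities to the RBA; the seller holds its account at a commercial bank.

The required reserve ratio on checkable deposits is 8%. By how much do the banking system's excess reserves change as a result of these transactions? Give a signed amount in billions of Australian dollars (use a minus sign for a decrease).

+$13.8 billion

Government account inflow $15 billion: reserves −$15B, deposits −$15B.
Asset purchase (from non-banks) $30 billion: reserves +$30B, deposits +$30B.
Totals: Δreserves = +$15B, Δdeposits = +$15B.
Δrequired reserves = 8% × +$15B = +$1.2B.
Δexcess reserves = Δreserves − Δrequired = +$15B − (+$1.2B) = +$13.8 billion.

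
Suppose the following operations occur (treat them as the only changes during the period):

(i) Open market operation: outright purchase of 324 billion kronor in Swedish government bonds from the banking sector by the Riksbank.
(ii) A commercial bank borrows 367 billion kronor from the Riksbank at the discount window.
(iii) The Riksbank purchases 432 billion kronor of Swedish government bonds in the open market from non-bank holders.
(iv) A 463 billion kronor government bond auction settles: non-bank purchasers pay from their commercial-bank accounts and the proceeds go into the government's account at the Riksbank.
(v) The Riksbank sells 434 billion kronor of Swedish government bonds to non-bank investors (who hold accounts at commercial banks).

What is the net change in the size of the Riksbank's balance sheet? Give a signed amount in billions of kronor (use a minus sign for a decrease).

+689 billion

Riksbank balance sheet:
  Assets:      Securities +322B, Loans to banks +367B
  Liabilities: Bank reserves +226B, Government deposits +463B
Change in total Riksbank assets = +689 billion.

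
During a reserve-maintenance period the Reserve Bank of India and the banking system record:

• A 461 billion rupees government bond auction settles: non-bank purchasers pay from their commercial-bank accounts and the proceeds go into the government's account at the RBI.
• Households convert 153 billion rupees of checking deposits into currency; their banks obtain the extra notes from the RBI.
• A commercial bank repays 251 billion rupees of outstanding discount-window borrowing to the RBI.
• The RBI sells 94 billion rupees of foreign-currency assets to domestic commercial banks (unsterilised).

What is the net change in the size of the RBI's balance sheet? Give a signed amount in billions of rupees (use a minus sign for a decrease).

Government account inflow 461 billion rupees: only the composition of liabilities changes → 0.
Currency withdrawal 153 billion rupees: only the composition of liabilities changes → 0.
Discount-window repayment 251 billion rupees: an RBI asset is shed → −251B.
FX sale 94 billion rupees: an RBI asset is shed → −94B.
Net: 0 + 0 − 251 − 94 = -345 billion.

-345 billion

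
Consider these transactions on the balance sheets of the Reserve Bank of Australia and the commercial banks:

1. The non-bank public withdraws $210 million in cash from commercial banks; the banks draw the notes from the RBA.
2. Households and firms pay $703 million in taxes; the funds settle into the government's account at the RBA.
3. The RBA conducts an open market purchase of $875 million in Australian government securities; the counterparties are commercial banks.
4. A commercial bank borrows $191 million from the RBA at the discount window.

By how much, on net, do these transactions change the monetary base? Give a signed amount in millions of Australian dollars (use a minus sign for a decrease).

Currency withdrawal $210 million: just a shift between currency and reserves — both are base money → 0.
Government account inflow $703 million: reserves shift to a non-base liability → −$703M.
OMO purchase (from banks) $875 million: RBA balance sheet expands → +$875M.
Discount-window loan $191 million: RBA balance sheet expands → +$191M.
Net: 0 − 703 + 875 + 191 = +$363 million.

+$363 million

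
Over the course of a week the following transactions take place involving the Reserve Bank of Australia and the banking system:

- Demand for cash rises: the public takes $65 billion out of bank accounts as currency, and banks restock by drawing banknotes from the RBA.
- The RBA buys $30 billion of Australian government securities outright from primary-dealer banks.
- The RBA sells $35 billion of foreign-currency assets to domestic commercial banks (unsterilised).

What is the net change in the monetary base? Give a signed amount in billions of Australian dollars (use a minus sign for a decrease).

Currency withdrawal $65 billion: just a shift between currency and reserves — both are base money → 0.
OMO purchase (from banks) $30 billion: RBA balance sheet expands → +$30B.
FX sale $35 billion: RBA balance sheet contracts → −$35B.
Net: 0 + 30 − 35 = -$5 billion.

-$5 billion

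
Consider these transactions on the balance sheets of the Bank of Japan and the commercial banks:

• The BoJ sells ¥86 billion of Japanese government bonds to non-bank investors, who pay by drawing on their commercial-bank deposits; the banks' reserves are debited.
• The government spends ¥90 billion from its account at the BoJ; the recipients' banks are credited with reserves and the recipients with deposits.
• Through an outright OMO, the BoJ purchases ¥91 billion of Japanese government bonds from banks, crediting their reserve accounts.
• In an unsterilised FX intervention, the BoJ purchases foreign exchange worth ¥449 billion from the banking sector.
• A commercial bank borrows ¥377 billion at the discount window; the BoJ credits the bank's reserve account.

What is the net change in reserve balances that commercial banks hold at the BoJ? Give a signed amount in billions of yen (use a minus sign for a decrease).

Asset sale (to non-banks) ¥86 billion: the non-bank buyers' banks settle from reserves → −¥86B.
Government spending ¥90 billion: government payments flow into bank reserve accounts → +¥90B.
OMO purchase (from banks) ¥91 billion: the BoJ pays by crediting reserve accounts → +¥91B.
FX purchase ¥449 billion: the BoJ pays by crediting reserve accounts → +¥449B.
Discount-window loan ¥377 billion: the loan is credited to the bank's reserve account → +¥377B.
Net: −86 + 90 + 91 + 449 + 377 = +¥921 billion.

+¥921 billion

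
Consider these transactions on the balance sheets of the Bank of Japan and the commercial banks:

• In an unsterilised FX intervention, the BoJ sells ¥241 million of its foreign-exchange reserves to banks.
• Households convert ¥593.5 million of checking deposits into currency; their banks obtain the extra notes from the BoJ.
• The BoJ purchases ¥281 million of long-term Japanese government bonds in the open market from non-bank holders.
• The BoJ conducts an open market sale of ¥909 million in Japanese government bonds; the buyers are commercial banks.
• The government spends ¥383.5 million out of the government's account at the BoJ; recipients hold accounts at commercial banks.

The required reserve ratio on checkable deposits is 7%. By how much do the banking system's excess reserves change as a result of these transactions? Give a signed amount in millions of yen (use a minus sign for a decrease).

FX sale ¥241 million: reserves −¥241M, deposits 0.
Currency withdrawal ¥593.5 million: reserves −¥593.5M, deposits −¥593.5M.
Asset purchase (from non-banks) ¥281 million: reserves +¥281M, deposits +¥281M.
OMO sale (to banks) ¥909 million: reserves −¥909M, deposits 0.
Government spending ¥383.5 million: reserves +¥383.5M, deposits +¥383.5M.
Totals: Δreserves = −¥1079M, Δdeposits = +¥71M.
Δrequired reserves = 7% × +¥71M = +¥4.97M.
Δexcess reserves = Δreserves − Δrequired = −¥1079M − (+¥4.97M) = -¥1083.97 million.

-¥1083.97 million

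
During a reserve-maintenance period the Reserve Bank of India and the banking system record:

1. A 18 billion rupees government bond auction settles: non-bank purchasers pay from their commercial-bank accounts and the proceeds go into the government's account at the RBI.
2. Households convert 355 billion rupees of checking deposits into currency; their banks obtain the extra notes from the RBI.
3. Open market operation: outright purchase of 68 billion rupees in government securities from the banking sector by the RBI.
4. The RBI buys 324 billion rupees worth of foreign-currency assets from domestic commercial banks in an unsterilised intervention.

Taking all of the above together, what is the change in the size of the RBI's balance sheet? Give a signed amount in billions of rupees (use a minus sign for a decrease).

+392 billion

Government account inflow 18 billion rupees: only the composition of liabilities changes → 0.
Currency withdrawal 355 billion rupees: only the composition of liabilities changes → 0.
OMO purchase (from banks) 68 billion rupees: an RBI asset is acquired → +68B.
FX purchase 324 billion rupees: an RBI asset is acquired → +324B.
Net: 0 + 0 + 68 + 324 = +392 billion.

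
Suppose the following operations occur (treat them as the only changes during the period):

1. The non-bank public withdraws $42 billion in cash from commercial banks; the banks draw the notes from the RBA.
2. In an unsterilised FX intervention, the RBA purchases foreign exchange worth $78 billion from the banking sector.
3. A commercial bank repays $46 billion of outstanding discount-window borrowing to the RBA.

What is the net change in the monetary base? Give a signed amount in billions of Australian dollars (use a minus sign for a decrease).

+$32 billion

Currency withdrawal $42 billion: just a shift between currency and reserves — both are base money → 0.
FX purchase $78 billion: RBA balance sheet expands → +$78B.
Discount-window repayment $46 billion: RBA balance sheet contracts → −$46B.
Net: 0 + 78 − 46 = +$32 billion.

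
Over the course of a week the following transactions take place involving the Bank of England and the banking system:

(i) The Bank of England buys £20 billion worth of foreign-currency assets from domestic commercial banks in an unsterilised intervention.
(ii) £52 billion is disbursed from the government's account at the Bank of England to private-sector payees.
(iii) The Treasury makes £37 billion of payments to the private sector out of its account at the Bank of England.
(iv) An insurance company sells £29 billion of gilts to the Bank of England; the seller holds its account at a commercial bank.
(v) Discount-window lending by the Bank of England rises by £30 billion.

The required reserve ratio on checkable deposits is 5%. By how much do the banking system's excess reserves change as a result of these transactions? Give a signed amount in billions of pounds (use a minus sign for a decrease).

+£162.1 billion

FX purchase £20 billion: reserves +£20B, deposits 0.
Government spending £52 billion: reserves +£52B, deposits +£52B.
Government spending £37 billion: reserves +£37B, deposits +£37B.
Asset purchase (from non-banks) £29 billion: reserves +£29B, deposits +£29B.
Discount-window loan £30 billion: reserves +£30B, deposits 0.
Totals: Δreserves = +£168B, Δdeposits = +£118B.
Δrequired reserves = 5% × +£118B = +£5.9B.
Δexcess reserves = Δreserves − Δrequired = +£168B − (+£5.9B) = +£162.1 billion.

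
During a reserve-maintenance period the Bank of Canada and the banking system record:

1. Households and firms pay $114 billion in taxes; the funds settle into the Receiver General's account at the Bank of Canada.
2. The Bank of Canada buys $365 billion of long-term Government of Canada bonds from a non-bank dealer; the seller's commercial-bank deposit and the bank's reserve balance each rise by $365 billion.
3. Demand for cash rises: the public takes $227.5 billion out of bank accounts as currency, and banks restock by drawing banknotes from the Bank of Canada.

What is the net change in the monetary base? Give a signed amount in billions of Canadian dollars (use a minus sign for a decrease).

+$251 billion

Bank of Canada balance sheet:
  Assets:      Securities +$365B
  Liabilities: Bank reserves +$23.5B, Currency in circulation +$227.5B, Government deposits +$114B
Commercial banking system:
  Assets:      Reserves at CB +$23.5B
  Liabilities: Checkable deposits +$23.5B
Monetary base = currency + reserves: +$227.5B + (+$23.5B) = +$251 billion.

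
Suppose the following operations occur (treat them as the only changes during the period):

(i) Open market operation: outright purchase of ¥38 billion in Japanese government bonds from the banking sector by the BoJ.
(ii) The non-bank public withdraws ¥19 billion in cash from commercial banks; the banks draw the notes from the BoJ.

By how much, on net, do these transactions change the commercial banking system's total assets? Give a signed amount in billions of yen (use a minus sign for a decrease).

BoJ balance sheet:
  Assets:      Securities +¥38B
  Liabilities: Bank reserves +¥19B, Currency in circulation +¥19B
Commercial banking system:
  Assets:      Reserves at CB +¥19B, Securities −¥38B
  Liabilities: Checkable deposits −¥19B
Change in total bank assets = -¥19 billion.

-¥19 billion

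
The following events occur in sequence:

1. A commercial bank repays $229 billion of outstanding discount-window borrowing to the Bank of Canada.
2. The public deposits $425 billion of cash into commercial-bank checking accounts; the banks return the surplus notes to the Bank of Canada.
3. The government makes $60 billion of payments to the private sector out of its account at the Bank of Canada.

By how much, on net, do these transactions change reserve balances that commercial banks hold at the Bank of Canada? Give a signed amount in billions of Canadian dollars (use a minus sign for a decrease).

+$256 billion

Bank of Canada balance sheet:
  Assets:      Loans to banks −$229B
  Liabilities: Bank reserves +$256B, Currency in circulation −$425B, Government deposits −$60B
So the change in reserve balances that commercial banks hold at the Bank of Canada is +$256 billion.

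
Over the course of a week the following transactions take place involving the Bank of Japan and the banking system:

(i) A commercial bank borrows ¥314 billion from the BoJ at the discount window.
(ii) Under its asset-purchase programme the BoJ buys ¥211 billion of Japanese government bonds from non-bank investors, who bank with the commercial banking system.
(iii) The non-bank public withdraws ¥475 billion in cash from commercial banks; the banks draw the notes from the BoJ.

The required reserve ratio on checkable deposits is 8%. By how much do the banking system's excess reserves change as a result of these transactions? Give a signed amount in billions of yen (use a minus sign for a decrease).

Discount-window loan ¥314 billion: reserves +¥314B, deposits 0.
Asset purchase (from non-banks) ¥211 billion: reserves +¥211B, deposits +¥211B.
Currency withdrawal ¥475 billion: reserves −¥475B, deposits −¥475B.
Totals: Δreserves = +¥50B, Δdeposits = −¥264B.
Δrequired reserves = 8% × −¥264B = −¥21.12B.
Δexcess reserves = Δreserves − Δrequired = +¥50B − (−¥21.12B) = +¥71.12 billion.

+¥71.12 billion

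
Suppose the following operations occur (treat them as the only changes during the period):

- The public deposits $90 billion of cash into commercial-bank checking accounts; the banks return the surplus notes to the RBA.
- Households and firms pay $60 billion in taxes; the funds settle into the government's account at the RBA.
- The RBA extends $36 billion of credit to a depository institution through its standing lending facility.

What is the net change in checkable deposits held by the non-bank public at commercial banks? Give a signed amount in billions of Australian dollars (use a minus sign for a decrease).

+$30 billion

RBA balance sheet:
  Assets:      Loans to banks +$36B
  Liabilities: Bank reserves +$66B, Currency in circulation −$90B, Government deposits +$60B
Commercial banking system:
  Assets:      Reserves at CB +$66B
  Liabilities: Checkable deposits +$30B, Borrowings from CB +$36B
So the change in checkable deposits held by the non-bank public at commercial banks is +$30 billion.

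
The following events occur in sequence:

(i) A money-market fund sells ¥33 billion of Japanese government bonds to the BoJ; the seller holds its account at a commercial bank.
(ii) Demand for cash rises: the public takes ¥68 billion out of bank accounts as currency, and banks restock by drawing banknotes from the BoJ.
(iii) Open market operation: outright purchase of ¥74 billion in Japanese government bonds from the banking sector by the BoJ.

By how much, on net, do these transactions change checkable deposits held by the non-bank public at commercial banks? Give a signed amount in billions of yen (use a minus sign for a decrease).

BoJ balance sheet:
  Assets:      Securities +¥107B
  Liabilities: Bank reserves +¥39B, Currency in circulation +¥68B
Commercial banking system:
  Assets:      Reserves at CB +¥39B, Securities −¥74B
  Liabilities: Checkable deposits −¥35B
So the change in checkable deposits held by the non-bank public at commercial banks is -¥35 billion.

-¥35 billion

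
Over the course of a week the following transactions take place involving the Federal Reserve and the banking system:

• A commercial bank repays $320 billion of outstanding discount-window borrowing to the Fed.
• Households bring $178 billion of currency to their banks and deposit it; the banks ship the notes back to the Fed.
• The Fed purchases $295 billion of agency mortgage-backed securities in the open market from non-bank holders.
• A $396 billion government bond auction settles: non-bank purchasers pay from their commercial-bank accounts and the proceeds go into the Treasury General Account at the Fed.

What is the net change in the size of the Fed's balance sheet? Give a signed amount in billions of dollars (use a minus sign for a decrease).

Fed balance sheet:
  Assets:      Securities +$295B, Loans to banks −$320B
  Liabilities: Bank reserves −$243B, Currency in circulation −$178B, Government deposits +$396B
Commercial banking system:
  Assets:      Reserves at CB −$243B
  Liabilities: Checkable deposits +$77B, Borrowings from CB −$320B
Change in total Fed assets = -$25 billion.

-$25 billion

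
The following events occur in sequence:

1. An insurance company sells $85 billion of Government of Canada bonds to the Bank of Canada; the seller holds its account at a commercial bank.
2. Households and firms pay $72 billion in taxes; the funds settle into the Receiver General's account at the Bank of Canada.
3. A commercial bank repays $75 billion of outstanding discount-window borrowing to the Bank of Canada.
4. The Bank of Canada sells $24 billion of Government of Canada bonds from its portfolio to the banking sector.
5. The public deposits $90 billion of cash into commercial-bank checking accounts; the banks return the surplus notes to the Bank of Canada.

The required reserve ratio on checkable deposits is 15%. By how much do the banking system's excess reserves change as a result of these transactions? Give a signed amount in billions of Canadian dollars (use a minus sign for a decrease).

-$11.45 billion

Asset purchase (from non-banks) $85 billion: reserves +$85B, deposits +$85B.
Government account inflow $72 billion: reserves −$72B, deposits −$72B.
Discount-window repayment $75 billion: reserves −$75B, deposits 0.
OMO sale (to banks) $24 billion: reserves −$24B, deposits 0.
Currency deposit $90 billion: reserves +$90B, deposits +$90B.
Totals: Δreserves = +$4B, Δdeposits = +$103B.
Δrequired reserves = 15% × +$103B = +$15.45B.
Δexcess reserves = Δreserves − Δrequired = +$4B − (+$15.45B) = -$11.45 billion.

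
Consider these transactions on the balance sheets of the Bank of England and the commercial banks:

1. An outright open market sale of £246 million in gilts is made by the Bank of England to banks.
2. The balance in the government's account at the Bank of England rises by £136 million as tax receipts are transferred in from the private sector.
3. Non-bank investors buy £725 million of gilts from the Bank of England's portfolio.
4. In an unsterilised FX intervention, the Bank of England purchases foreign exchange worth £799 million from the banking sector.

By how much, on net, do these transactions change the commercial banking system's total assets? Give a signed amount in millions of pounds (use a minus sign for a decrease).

Bank of England balance sheet:
  Assets:      Securities −£971M, Foreign assets +£799M
  Liabilities: Bank reserves −£308M, Government deposits +£136M
Commercial banking system:
  Assets:      Reserves at CB −£308M, Securities +£246M, Foreign assets −£799M
  Liabilities: Checkable deposits −£861M
Change in total bank assets = -£861 million.

-£861 million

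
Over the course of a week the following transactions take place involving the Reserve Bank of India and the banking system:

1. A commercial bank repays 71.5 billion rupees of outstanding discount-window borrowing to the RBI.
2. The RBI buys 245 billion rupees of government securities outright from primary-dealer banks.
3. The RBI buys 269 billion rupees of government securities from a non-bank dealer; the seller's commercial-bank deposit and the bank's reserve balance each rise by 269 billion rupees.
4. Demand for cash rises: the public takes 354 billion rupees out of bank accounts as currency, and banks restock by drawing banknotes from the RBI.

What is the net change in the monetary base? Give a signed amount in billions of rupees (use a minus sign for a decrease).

RBI balance sheet:
  Assets:      Securities +514B, Loans to banks −71.5B
  Liabilities: Bank reserves +88.5B, Currency in circulation +354B
Monetary base = currency + reserves: +354B + (+88.5B) = +442.5 billion.

+442.5 billion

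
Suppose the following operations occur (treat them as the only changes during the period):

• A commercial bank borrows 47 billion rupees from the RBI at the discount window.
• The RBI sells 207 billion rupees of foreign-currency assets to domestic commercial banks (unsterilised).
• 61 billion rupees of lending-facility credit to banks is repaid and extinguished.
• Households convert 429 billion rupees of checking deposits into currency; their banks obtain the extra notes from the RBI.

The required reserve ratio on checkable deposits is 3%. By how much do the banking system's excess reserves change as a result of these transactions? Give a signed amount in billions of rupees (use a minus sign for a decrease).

-637.13 billion

Discount-window loan 47 billion rupees: reserves +47B, deposits 0.
FX sale 207 billion rupees: reserves −207B, deposits 0.
Discount-window repayment 61 billion rupees: reserves −61B, deposits 0.
Currency withdrawal 429 billion rupees: reserves −429B, deposits −429B.
Totals: Δreserves = −650B, Δdeposits = −429B.
Δrequired reserves = 3% × −429B = −12.87B.
Δexcess reserves = Δreserves − Δrequired = −650B − (−12.87B) = -637.13 billion.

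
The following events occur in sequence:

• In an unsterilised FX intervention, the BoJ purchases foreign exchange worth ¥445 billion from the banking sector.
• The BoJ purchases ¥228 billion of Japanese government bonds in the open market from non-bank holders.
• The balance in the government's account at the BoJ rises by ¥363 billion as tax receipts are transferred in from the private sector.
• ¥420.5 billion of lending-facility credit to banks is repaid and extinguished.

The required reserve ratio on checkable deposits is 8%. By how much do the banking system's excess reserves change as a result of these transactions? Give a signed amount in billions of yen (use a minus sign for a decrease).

-¥99.7 billion

FX purchase ¥445 billion: reserves +¥445B, deposits 0.
Asset purchase (from non-banks) ¥228 billion: reserves +¥228B, deposits +¥228B.
Government account inflow ¥363 billion: reserves −¥363B, deposits −¥363B.
Discount-window repayment ¥420.5 billion: reserves −¥420.5B, deposits 0.
Totals: Δreserves = −¥110.5B, Δdeposits = −¥135B.
Δrequired reserves = 8% × −¥135B = −¥10.8B.
Δexcess reserves = Δreserves − Δrequired = −¥110.5B − (−¥10.8B) = -¥99.7 billion.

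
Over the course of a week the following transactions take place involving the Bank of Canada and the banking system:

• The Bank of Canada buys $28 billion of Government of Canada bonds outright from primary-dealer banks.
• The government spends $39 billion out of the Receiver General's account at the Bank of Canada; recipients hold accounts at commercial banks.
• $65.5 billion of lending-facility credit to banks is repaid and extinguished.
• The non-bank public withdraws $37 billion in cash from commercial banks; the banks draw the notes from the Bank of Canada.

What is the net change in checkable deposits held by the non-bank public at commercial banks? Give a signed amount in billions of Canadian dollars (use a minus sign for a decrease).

+$2 billion

OMO purchase (from banks) $28 billion: the counterparty is a bank, so public deposits are unchanged → 0.
Government spending $39 billion: non-bank counterparties' bank balances rise → +$39B.
Discount-window repayment $65.5 billion: the counterparty is a bank, so public deposits are unchanged → 0.
Currency withdrawal $37 billion: non-bank counterparties' bank balances fall → −$37B.
Net: 0 + 39 + 0 − 37 = +$2 billion.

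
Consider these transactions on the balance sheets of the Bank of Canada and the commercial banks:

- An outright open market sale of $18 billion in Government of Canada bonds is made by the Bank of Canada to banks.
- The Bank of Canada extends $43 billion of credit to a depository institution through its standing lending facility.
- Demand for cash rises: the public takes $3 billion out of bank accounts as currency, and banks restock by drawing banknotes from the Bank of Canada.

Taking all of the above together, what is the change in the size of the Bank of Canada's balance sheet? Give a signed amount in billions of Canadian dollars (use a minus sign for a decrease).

+$25 billion

OMO sale (to banks) $18 billion: a Bank of Canada asset is shed → −$18B.
Discount-window loan $43 billion: a Bank of Canada asset is acquired → +$43B.
Currency withdrawal $3 billion: only the composition of liabilities changes → 0.
Net: −18 + 43 + 0 = +$25 billion.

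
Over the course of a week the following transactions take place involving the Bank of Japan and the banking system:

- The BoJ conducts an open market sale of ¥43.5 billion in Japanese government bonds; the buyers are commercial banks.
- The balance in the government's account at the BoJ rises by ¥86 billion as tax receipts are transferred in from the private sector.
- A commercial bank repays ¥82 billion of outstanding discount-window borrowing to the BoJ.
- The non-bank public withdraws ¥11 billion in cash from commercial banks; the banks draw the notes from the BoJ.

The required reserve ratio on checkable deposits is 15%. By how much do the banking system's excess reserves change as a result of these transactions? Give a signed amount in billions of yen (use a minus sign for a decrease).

OMO sale (to banks) ¥43.5 billion: reserves −¥43.5B, deposits 0.
Government account inflow ¥86 billion: reserves −¥86B, deposits −¥86B.
Discount-window repayment ¥82 billion: reserves −¥82B, deposits 0.
Currency withdrawal ¥11 billion: reserves −¥11B, deposits −¥11B.
Totals: Δreserves = −¥222.5B, Δdeposits = −¥97B.
Δrequired reserves = 15% × −¥97B = −¥14.55B.
Δexcess reserves = Δreserves − Δrequired = −¥222.5B − (−¥14.55B) = -¥207.95 billion.

-¥207.95 billion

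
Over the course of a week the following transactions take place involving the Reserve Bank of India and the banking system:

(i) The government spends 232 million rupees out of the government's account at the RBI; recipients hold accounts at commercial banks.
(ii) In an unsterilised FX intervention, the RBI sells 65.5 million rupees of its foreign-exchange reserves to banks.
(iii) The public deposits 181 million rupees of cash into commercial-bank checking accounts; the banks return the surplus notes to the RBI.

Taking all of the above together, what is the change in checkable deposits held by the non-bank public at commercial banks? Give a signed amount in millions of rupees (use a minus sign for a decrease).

+413 million

Government spending 232 million rupees: non-bank counterparties' bank balances rise → +232M.
FX sale 65.5 million rupees: the counterparty is a bank, so public deposits are unchanged → 0.
Currency deposit 181 million rupees: non-bank counterparties' bank balances rise → +181M.
Net: 232 + 0 + 181 = +413 million.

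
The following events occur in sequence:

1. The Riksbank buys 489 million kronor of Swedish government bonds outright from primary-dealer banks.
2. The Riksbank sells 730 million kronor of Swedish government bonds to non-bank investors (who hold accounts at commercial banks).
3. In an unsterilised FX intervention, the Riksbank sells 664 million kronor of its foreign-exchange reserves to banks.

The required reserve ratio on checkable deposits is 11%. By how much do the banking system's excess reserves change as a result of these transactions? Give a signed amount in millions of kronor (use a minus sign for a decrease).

-824.7 million

OMO purchase (from banks) 489 million kronor: reserves +489M, deposits 0.
Asset sale (to non-banks) 730 million kronor: reserves −730M, deposits −730M.
FX sale 664 million kronor: reserves −664M, deposits 0.
Totals: Δreserves = −905M, Δdeposits = −730M.
Δrequired reserves = 11% × −730M = −80.3M.
Δexcess reserves = Δreserves − Δrequired = −905M − (−80.3M) = -824.7 million.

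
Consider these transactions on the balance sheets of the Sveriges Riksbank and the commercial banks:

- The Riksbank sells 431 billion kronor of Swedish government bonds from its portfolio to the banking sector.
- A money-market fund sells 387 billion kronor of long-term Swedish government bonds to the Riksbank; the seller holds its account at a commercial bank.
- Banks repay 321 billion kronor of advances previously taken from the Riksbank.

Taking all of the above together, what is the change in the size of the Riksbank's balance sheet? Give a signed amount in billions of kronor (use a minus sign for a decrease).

-365 billion

OMO sale (to banks) 431 billion kronor: a Riksbank asset is shed → −431B.
Asset purchase (from non-banks) 387 billion kronor: a Riksbank asset is acquired → +387B.
Discount-window repayment 321 billion kronor: a Riksbank asset is shed → −321B.
Net: −431 + 387 − 321 = -365 billion.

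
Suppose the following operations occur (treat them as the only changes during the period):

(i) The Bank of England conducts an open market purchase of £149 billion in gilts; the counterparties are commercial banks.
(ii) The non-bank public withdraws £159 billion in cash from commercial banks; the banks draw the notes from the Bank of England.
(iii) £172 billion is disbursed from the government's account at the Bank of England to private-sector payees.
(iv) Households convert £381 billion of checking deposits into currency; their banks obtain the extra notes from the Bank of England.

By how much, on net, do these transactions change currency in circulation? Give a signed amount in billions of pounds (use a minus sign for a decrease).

Bank of England balance sheet:
  Assets:      Securities +£149B
  Liabilities: Bank reserves −£219B, Currency in circulation +£540B, Government deposits −£172B
Commercial banking system:
  Assets:      Reserves at CB −£219B, Securities −£149B
  Liabilities: Checkable deposits −£368B
So the change in currency in circulation is +£540 billion.

+£540 billion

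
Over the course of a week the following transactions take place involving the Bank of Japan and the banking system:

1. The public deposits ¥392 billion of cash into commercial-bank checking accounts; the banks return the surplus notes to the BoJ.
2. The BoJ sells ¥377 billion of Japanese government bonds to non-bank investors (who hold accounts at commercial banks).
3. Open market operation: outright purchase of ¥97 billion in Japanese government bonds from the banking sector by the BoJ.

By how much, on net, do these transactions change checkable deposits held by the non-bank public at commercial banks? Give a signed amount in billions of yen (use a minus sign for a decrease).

BoJ balance sheet:
  Assets:      Securities −¥280B
  Liabilities: Bank reserves +¥112B, Currency in circulation −¥392B
Commercial banking system:
  Assets:      Reserves at CB +¥112B, Securities −¥97B
  Liabilities: Checkable deposits +¥15B
So the change in checkable deposits held by the non-bank public at commercial banks is +¥15 billion.

+¥15 billion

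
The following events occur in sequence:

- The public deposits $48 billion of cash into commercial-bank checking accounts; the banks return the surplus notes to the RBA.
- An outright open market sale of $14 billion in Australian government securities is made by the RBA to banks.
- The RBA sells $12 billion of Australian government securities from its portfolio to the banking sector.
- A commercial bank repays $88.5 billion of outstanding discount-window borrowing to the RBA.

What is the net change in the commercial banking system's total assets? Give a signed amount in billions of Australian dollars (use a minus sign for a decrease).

-$40.5 billion

Currency deposit $48 billion: bank balance sheets expand → +$48B.
OMO sale (to banks) $14 billion: just an asset swap on bank balance sheets → 0.
OMO sale (to banks) $12 billion: just an asset swap on bank balance sheets → 0.
Discount-window repayment $88.5 billion: bank balance sheets shrink → −$88.5B.
Net: 48 + 0 + 0 − 88.5 = -$40.5 billion.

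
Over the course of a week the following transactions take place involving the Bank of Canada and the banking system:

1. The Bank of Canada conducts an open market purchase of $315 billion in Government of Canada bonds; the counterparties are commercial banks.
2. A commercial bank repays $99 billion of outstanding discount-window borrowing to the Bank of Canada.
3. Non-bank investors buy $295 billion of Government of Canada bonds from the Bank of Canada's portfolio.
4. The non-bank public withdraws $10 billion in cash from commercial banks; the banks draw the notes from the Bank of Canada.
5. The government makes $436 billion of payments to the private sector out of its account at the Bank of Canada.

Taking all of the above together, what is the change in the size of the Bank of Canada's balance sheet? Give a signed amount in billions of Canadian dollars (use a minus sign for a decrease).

OMO purchase (from banks) $315 billion: a Bank of Canada asset is acquired → +$315B.
Discount-window repayment $99 billion: a Bank of Canada asset is shed → −$99B.
Asset sale (to non-banks) $295 billion: a Bank of Canada asset is shed → −$295B.
Currency withdrawal $10 billion: only the composition of liabilities changes → 0.
Government spending $436 billion: only the composition of liabilities changes → 0.
Net: 315 − 99 − 295 + 0 + 0 = -$79 billion.

-$79 billion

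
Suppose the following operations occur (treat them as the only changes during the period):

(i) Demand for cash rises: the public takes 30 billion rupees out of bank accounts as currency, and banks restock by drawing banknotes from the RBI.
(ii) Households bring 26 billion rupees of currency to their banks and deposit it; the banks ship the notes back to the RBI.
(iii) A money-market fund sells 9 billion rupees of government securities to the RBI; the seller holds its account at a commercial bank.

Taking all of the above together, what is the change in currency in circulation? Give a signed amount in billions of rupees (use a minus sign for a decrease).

RBI balance sheet:
  Assets:      Securities +9B
  Liabilities: Bank reserves +5B, Currency in circulation +4B
So the change in currency in circulation is +4 billion.

+4 billion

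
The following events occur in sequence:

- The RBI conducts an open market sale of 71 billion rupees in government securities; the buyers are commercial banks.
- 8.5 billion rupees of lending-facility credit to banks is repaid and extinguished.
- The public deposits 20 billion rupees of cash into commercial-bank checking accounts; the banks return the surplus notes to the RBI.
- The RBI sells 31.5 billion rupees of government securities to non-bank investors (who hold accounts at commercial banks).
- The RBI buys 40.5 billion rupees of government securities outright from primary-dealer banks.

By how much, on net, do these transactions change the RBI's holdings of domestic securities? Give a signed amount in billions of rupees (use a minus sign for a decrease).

-62 billion

RBI balance sheet:
  Assets:      Securities −62B, Loans to banks −8.5B
  Liabilities: Bank reserves −50.5B, Currency in circulation −20B
So the change in the RBI's holdings of domestic securities is -62 billion.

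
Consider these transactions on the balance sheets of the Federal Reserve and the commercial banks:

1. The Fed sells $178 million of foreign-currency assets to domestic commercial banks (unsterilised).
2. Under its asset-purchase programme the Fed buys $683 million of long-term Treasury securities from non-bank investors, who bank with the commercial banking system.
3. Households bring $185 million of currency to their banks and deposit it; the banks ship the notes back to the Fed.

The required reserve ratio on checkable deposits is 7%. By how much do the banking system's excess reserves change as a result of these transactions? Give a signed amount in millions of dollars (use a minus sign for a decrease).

FX sale $178 million: reserves −$178M, deposits 0.
Asset purchase (from non-banks) $683 million: reserves +$683M, deposits +$683M.
Currency deposit $185 million: reserves +$185M, deposits +$185M.
Totals: Δreserves = +$690M, Δdeposits = +$868M.
Δrequired reserves = 7% × +$868M = +$60.76M.
Δexcess reserves = Δreserves − Δrequired = +$690M − (+$60.76M) = +$629.24 million.

+$629.24 million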